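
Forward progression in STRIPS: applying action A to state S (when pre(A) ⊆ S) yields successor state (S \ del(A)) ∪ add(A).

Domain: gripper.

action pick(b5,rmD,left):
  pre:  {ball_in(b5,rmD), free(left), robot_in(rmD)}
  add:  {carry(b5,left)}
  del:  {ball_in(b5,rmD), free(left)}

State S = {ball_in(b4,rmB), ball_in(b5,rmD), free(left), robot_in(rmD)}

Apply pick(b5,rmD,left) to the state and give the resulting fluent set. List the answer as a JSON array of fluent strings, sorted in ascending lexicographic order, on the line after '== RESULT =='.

Compute (S \ del) ∪ add:
  pre ⊆ S: {ball_in(b5,rmD), free(left), robot_in(rmD)} ⊆ S  — applicable
  S \ del = {ball_in(b4,rmB), robot_in(rmD)}
  ∪ add   = {ball_in(b4,rmB), carry(b5,left), robot_in(rmD)}

== RESULT ==
["ball_in(b4,rmB)", "carry(b5,left)", "robot_in(rmD)"]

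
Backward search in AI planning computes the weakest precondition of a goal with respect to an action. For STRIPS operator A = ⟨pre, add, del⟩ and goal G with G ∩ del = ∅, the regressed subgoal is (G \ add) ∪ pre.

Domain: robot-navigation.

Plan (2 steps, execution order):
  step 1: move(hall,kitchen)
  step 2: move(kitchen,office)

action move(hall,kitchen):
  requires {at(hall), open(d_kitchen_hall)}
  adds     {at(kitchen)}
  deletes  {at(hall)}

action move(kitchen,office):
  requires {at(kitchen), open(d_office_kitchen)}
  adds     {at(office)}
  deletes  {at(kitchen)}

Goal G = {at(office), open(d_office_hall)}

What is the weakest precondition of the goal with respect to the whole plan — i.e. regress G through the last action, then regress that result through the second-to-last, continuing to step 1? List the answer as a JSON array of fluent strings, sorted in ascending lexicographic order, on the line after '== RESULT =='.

Work backward from the goal:
  through step 2 (move(kitchen,office)): drop {at(office)}, keep {open(d_office_hall)}, require {at(kitchen), open(d_office_kitchen)}
    → {at(kitchen), open(d_office_hall), open(d_office_kitchen)}
  through step 1 (move(hall,kitchen)): drop {at(kitchen)}, keep {open(d_office_hall), open(d_office_kitchen)}, require {at(hall), open(d_kitchen_hall)}
    → {at(hall), open(d_kitchen_hall), open(d_office_hall), open(d_office_kitchen)}

== RESULT ==
["at(hall)", "open(d_kitchen_hall)", "open(d_office_hall)", "open(d_office_kitchen)"]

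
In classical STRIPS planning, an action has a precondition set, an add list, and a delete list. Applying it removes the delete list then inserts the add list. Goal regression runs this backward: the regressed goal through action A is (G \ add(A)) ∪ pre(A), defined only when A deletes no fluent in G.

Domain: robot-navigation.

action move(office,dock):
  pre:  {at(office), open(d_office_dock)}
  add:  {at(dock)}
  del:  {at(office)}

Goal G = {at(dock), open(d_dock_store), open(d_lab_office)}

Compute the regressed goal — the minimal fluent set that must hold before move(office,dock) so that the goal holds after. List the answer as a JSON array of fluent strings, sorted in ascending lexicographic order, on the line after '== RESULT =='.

Compute (G \ add) ∪ pre:
  G ∩ del = {}  (empty — regression defined)
  G \ add = {at(dock), open(d_dock_store), open(d_lab_office)} \ {at(dock)} = {open(d_dock_store), open(d_lab_office)}
  ∪ pre   = {open(d_dock_store), open(d_lab_office)} ∪ {at(office), open(d_office_dock)}
          = {at(office), open(d_dock_store), open(d_lab_office), open(d_office_dock)}

== RESULT ==
["at(office)", "open(d_dock_store)", "open(d_lab_office)", "open(d_office_dock)"]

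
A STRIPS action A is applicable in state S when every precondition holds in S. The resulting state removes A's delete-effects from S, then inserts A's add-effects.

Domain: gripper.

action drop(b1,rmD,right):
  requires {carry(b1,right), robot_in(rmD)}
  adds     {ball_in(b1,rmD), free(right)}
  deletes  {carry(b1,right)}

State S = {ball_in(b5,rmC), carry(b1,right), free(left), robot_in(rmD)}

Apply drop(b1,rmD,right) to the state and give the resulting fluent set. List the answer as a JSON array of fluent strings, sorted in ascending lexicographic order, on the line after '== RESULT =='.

Progress:
  pre ⊆ S: {carry(b1,right), robot_in(rmD)} ⊆ S  — applicable
  S \ del = {ball_in(b5,rmC), free(left), robot_in(rmD)}
  ∪ add   = {ball_in(b1,rmD), ball_in(b5,rmC), free(left), free(right), robot_in(rmD)}

== RESULT ==
["ball_in(b1,rmD)", "ball_in(b5,rmC)", "free(left)", "free(right)", "robot_in(rmD)"]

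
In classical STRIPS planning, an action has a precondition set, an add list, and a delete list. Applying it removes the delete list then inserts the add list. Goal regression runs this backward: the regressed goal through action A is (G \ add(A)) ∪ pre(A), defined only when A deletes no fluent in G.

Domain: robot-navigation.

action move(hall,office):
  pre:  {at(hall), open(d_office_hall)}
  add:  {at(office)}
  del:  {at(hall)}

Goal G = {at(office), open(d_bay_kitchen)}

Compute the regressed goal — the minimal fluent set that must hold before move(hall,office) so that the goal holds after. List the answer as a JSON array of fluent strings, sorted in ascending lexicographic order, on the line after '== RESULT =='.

Regress:
  G ∩ del = {}  (empty — regression defined)
  G \ add = {at(office), open(d_bay_kitchen)} \ {at(office)} = {open(d_bay_kitchen)}
  ∪ pre   = {open(d_bay_kitchen)} ∪ {at(hall), open(d_office_hall)}
          = {at(hall), open(d_bay_kitchen), open(d_office_hall)}

== RESULT ==
["at(hall)", "open(d_bay_kitchen)", "open(d_office_hall)"]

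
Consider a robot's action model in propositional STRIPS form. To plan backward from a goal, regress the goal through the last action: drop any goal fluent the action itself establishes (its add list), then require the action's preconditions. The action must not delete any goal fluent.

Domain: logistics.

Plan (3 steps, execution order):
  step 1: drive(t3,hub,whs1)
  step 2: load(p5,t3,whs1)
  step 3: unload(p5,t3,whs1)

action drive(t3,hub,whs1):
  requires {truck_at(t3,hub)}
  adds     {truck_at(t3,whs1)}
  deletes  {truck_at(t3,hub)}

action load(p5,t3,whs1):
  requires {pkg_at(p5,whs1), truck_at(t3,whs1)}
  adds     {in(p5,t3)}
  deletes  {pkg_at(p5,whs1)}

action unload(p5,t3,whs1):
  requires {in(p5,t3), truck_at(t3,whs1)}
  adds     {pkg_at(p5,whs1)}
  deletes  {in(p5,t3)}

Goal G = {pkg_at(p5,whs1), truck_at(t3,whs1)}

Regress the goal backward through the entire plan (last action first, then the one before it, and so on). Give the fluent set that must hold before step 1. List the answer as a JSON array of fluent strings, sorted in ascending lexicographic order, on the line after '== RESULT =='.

Regress step by step:
  through step 3 (unload(p5,t3,whs1)): drop {pkg_at(p5,whs1)}, keep {truck_at(t3,whs1)}, require {in(p5,t3), truck_at(t3,whs1)}
    → {in(p5,t3), truck_at(t3,whs1)}
  through step 2 (load(p5,t3,whs1)): drop {in(p5,t3)}, keep {truck_at(t3,whs1)}, require {pkg_at(p5,whs1), truck_at(t3,whs1)}
    → {pkg_at(p5,whs1), truck_at(t3,whs1)}
  through step 1 (drive(t3,hub,whs1)): drop {truck_at(t3,whs1)}, keep {pkg_at(p5,whs1)}, require {truck_at(t3,hub)}
    → {pkg_at(p5,whs1), truck_at(t3,hub)}

== RESULT ==
["pkg_at(p5,whs1)", "truck_at(t3,hub)"]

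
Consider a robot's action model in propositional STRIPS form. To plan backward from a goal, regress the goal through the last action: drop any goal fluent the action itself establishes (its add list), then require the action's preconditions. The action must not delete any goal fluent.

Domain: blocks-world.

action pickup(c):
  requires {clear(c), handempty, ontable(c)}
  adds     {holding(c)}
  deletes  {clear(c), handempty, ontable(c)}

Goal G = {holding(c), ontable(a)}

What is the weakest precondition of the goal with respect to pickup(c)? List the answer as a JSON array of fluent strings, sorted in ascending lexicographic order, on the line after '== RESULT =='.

Compute (G \ add) ∪ pre:
  G ∩ del = {}  (empty — regression defined)
  G \ add = {holding(c), ontable(a)} \ {holding(c)} = {ontable(a)}
  ∪ pre   = {ontable(a)} ∪ {clear(c), handempty, ontable(c)}
          = {clear(c), handempty, ontable(a), ontable(c)}

== RESULT ==
["clear(c)", "handempty", "ontable(a)", "ontable(c)"]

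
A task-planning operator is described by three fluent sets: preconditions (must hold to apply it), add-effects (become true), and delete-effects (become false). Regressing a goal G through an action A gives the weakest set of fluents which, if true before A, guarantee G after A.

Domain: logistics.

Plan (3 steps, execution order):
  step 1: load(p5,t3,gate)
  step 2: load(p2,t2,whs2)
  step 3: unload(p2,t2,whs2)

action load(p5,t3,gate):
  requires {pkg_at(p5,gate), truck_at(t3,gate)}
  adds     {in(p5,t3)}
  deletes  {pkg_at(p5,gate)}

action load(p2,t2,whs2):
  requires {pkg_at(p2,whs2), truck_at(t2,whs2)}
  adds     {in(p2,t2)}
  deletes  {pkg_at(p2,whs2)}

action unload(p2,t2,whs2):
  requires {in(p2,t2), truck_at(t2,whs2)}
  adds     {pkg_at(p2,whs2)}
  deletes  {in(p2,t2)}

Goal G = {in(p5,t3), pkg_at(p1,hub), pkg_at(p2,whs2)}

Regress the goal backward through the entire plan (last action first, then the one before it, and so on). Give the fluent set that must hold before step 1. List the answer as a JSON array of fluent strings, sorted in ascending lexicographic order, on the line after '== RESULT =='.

Work backward from the goal:
  through step 3 (unload(p2,t2,whs2)): drop {pkg_at(p2,whs2)}, keep {in(p5,t3), pkg_at(p1,hub)}, require {in(p2,t2), truck_at(t2,whs2)}
    → {in(p2,t2), in(p5,t3), pkg_at(p1,hub), truck_at(t2,whs2)}
  through step 2 (load(p2,t2,whs2)): drop {in(p2,t2)}, keep {in(p5,t3), pkg_at(p1,hub), truck_at(t2,whs2)}, require {pkg_at(p2,whs2), truck_at(t2,whs2)}
    → {in(p5,t3), pkg_at(p1,hub), pkg_at(p2,whs2), truck_at(t2,whs2)}
  through step 1 (load(p5,t3,gate)): drop {in(p5,t3)}, keep {pkg_at(p1,hub), pkg_at(p2,whs2), truck_at(t2,whs2)}, require {pkg_at(p5,gate), truck_at(t3,gate)}
    → {pkg_at(p1,hub), pkg_at(p2,whs2), pkg_at(p5,gate), truck_at(t2,whs2), truck_at(t3,gate)}

== RESULT ==
["pkg_at(p1,hub)", "pkg_at(p2,whs2)", "pkg_at(p5,gate)", "truck_at(t2,whs2)", "truck_at(t3,gate)"]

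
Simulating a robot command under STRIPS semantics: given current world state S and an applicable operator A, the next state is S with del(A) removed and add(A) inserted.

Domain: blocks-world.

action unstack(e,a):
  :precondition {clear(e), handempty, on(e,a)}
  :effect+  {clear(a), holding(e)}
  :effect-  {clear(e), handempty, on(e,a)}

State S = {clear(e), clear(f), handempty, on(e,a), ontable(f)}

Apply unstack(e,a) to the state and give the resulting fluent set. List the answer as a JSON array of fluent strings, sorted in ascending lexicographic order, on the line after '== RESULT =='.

Compute (S \ del) ∪ add:
  pre ⊆ S: {clear(e), handempty, on(e,a)} ⊆ S  — applicable
  S \ del = {clear(f), ontable(f)}
  ∪ add   = {clear(a), clear(f), holding(e), ontable(f)}

== RESULT ==
["clear(a)", "clear(f)", "holding(e)", "ontable(f)"]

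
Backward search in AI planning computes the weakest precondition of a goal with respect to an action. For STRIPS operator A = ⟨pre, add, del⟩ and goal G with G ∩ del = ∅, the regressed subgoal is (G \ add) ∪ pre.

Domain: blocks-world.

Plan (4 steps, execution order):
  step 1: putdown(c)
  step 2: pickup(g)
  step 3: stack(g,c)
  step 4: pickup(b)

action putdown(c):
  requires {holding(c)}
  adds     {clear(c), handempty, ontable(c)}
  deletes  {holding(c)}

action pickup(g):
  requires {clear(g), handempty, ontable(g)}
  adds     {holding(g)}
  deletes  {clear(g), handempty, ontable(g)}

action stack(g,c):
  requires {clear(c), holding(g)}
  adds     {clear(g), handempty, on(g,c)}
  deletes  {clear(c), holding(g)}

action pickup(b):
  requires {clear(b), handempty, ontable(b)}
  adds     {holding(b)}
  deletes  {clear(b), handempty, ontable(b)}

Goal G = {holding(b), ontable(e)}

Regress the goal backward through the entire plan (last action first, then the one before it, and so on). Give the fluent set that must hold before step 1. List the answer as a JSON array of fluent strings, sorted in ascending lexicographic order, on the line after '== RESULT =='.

Work backward from the goal:
  through step 4 (pickup(b)): drop {holding(b)}, keep {ontable(e)}, require {clear(b), handempty, ontable(b)}
    → {clear(b), handempty, ontable(b), ontable(e)}
  through step 3 (stack(g,c)): drop {handempty}, keep {clear(b), ontable(b), ontable(e)}, require {clear(c), holding(g)}
    → {clear(b), clear(c), holding(g), ontable(b), ontable(e)}
  through step 2 (pickup(g)): drop {holding(g)}, keep {clear(b), clear(c), ontable(b), ontable(e)}, require {clear(g), handempty, ontable(g)}
    → {clear(b), clear(c), clear(g), handempty, ontable(b), ontable(e), ontable(g)}
  through step 1 (putdown(c)): drop {clear(c), handempty}, keep {clear(b), clear(g), ontable(b), ontable(e), ontable(g)}, require {holding(c)}
    → {clear(b), clear(g), holding(c), ontable(b), ontable(e), ontable(g)}

== RESULT ==
["clear(b)", "clear(g)", "holding(c)", "ontable(b)", "ontable(e)", "ontable(g)"]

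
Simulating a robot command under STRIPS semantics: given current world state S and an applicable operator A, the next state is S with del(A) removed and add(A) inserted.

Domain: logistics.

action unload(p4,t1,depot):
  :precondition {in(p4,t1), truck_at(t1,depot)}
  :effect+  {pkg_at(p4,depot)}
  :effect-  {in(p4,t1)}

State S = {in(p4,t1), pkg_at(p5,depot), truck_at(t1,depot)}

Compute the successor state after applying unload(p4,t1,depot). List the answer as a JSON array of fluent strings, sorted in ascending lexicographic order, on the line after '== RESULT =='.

Compute (S \ del) ∪ add:
  pre ⊆ S: {in(p4,t1), truck_at(t1,depot)} ⊆ S  — applicable
  S \ del = {pkg_at(p5,depot), truck_at(t1,depot)}
  ∪ add   = {pkg_at(p4,depot), pkg_at(p5,depot), truck_at(t1,depot)}

== RESULT ==
["pkg_at(p4,depot)", "pkg_at(p5,depot)", "truck_at(t1,depot)"]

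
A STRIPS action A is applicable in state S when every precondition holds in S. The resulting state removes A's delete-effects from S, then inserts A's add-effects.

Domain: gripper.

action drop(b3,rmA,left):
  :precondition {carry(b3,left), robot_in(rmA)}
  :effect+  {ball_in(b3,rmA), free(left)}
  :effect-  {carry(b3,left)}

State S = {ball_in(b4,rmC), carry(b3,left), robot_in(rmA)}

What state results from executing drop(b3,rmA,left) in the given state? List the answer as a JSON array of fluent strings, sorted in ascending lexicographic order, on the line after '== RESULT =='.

Compute (S \ del) ∪ add:
  pre ⊆ S: {carry(b3,left), robot_in(rmA)} ⊆ S  — applicable
  S \ del = {ball_in(b4,rmC), robot_in(rmA)}
  ∪ add   = {ball_in(b3,rmA), ball_in(b4,rmC), free(left), robot_in(rmA)}

== RESULT ==
["ball_in(b3,rmA)", "ball_in(b4,rmC)", "free(left)", "robot_in(rmA)"]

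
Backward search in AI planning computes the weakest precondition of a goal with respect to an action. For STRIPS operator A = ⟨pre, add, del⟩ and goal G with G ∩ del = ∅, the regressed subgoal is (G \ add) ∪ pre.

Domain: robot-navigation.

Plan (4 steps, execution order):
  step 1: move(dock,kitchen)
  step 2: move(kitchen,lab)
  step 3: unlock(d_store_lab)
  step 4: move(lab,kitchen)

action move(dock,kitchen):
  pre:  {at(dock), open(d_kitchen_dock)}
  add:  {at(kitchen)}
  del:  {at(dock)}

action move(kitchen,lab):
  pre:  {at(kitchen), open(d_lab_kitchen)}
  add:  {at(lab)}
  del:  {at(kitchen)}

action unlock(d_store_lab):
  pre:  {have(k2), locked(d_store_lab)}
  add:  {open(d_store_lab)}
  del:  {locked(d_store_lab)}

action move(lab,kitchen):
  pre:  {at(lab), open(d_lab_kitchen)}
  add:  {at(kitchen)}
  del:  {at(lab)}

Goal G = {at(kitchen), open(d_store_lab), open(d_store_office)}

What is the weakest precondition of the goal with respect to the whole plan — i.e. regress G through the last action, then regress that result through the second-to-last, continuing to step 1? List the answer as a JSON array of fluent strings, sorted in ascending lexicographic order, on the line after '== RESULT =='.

Regress step by step:
  through step 4 (move(lab,kitchen)): drop {at(kitchen)}, keep {open(d_store_lab), open(d_store_office)}, require {at(lab), open(d_lab_kitchen)}
    → {at(lab), open(d_lab_kitchen), open(d_store_lab), open(d_store_office)}
  through step 3 (unlock(d_store_lab)): drop {open(d_store_lab)}, keep {at(lab), open(d_lab_kitchen), open(d_store_office)}, require {have(k2), locked(d_store_lab)}
    → {at(lab), have(k2), locked(d_store_lab), open(d_lab_kitchen), open(d_store_office)}
  through step 2 (move(kitchen,lab)): drop {at(lab)}, keep {have(k2), locked(d_store_lab), open(d_lab_kitchen), open(d_store_office)}, require {at(kitchen), open(d_lab_kitchen)}
    → {at(kitchen), have(k2), locked(d_store_lab), open(d_lab_kitchen), open(d_store_office)}
  through step 1 (move(dock,kitchen)): drop {at(kitchen)}, keep {have(k2), locked(d_store_lab), open(d_lab_kitchen), open(d_store_office)}, require {at(dock), open(d_kitchen_dock)}
    → {at(dock), have(k2), locked(d_store_lab), open(d_kitchen_dock), open(d_lab_kitchen), open(d_store_office)}

== RESULT ==
["at(dock)", "have(k2)", "locked(d_store_lab)", "open(d_kitchen_dock)", "open(d_lab_kitchen)", "open(d_store_office)"]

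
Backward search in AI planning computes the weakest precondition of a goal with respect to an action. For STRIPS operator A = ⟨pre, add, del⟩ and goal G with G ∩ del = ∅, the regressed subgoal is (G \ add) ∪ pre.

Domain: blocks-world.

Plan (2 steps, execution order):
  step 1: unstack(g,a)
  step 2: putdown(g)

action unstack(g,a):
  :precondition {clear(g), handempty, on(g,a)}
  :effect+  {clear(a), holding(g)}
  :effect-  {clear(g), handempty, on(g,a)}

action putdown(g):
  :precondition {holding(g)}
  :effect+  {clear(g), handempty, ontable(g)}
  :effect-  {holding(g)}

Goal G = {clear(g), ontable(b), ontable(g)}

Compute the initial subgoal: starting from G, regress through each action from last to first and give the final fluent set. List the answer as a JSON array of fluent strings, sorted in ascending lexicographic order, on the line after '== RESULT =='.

Work backward from the goal:
  through step 2 (putdown(g)): drop {clear(g), ontable(g)}, keep {ontable(b)}, require {holding(g)}
    → {holding(g), ontable(b)}
  through step 1 (unstack(g,a)): drop {holding(g)}, keep {ontable(b)}, require {clear(g), handempty, on(g,a)}
    → {clear(g), handempty, on(g,a), ontable(b)}

== RESULT ==
["clear(g)", "handempty", "on(g,a)", "ontable(b)"]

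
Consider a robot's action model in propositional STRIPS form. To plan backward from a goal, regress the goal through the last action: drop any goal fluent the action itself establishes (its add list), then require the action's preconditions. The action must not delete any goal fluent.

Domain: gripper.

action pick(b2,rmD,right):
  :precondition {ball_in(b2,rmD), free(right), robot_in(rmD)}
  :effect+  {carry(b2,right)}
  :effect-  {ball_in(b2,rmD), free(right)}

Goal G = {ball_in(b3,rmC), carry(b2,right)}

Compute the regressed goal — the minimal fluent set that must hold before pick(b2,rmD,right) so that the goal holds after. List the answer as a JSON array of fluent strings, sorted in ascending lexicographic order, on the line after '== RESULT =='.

Compute (G \ add) ∪ pre:
  G ∩ del = {}  (empty — regression defined)
  G \ add = {ball_in(b3,rmC), carry(b2,right)} \ {carry(b2,right)} = {ball_in(b3,rmC)}
  ∪ pre   = {ball_in(b3,rmC)} ∪ {ball_in(b2,rmD), free(right), robot_in(rmD)}
          = {ball_in(b2,rmD), ball_in(b3,rmC), free(right), robot_in(rmD)}

== RESULT ==
["ball_in(b2,rmD)", "ball_in(b3,rmC)", "free(right)", "robot_in(rmD)"]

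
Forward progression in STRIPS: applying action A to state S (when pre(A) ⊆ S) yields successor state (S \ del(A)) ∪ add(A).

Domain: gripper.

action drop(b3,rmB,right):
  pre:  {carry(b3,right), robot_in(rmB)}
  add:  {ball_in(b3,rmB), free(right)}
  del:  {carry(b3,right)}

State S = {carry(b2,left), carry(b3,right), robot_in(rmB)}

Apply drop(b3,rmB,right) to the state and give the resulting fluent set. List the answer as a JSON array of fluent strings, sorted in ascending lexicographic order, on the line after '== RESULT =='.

Progress:
  pre ⊆ S: {carry(b3,right), robot_in(rmB)} ⊆ S  — applicable
  S \ del = {carry(b2,left), robot_in(rmB)}
  ∪ add   = {ball_in(b3,rmB), carry(b2,left), free(right), robot_in(rmB)}

== RESULT ==
["ball_in(b3,rmB)", "carry(b2,left)", "free(right)", "robot_in(rmB)"]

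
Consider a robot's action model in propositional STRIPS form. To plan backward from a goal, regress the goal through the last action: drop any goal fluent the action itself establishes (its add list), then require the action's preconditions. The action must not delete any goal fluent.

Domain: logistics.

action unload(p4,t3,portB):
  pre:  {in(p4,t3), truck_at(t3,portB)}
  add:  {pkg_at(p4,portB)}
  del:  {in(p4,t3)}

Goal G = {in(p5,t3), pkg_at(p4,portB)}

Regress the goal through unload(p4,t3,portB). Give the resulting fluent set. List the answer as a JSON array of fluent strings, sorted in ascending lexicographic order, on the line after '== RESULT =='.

Compute (G \ add) ∪ pre:
  G ∩ del = {}  (empty — regression defined)
  G \ add = {in(p5,t3), pkg_at(p4,portB)} \ {pkg_at(p4,portB)} = {in(p5,t3)}
  ∪ pre   = {in(p5,t3)} ∪ {in(p4,t3), truck_at(t3,portB)}
          = {in(p4,t3), in(p5,t3), truck_at(t3,portB)}

== RESULT ==
["in(p4,t3)", "in(p5,t3)", "truck_at(t3,portB)"]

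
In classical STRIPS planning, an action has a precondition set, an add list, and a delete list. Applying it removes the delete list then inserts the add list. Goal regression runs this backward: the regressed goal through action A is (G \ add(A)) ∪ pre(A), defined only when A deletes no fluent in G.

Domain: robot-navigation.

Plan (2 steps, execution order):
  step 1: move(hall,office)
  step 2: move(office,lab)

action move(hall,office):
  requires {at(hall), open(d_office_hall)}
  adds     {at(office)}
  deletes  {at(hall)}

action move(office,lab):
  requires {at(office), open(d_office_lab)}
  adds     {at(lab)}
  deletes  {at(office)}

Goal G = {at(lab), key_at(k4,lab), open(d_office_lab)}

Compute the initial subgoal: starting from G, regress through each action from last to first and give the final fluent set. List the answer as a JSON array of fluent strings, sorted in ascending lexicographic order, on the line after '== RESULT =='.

Regress step by step:
  through step 2 (move(office,lab)): drop {at(lab)}, keep {key_at(k4,lab), open(d_office_lab)}, require {at(office), open(d_office_lab)}
    → {at(office), key_at(k4,lab), open(d_office_lab)}
  through step 1 (move(hall,office)): drop {at(office)}, keep {key_at(k4,lab), open(d_office_lab)}, require {at(hall), open(d_office_hall)}
    → {at(hall), key_at(k4,lab), open(d_office_hall), open(d_office_lab)}

== RESULT ==
["at(hall)", "key_at(k4,lab)", "open(d_office_hall)", "open(d_office_lab)"]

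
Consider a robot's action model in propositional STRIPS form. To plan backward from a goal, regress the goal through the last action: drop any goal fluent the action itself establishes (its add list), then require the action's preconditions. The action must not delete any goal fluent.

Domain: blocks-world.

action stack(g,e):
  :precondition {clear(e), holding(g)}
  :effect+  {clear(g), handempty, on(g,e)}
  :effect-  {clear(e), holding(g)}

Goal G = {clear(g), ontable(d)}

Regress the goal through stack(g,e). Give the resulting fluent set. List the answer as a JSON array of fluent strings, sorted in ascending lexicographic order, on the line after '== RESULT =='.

Compute (G \ add) ∪ pre:
  G ∩ del = {}  (empty — regression defined)
  G \ add = {clear(g), ontable(d)} \ {clear(g), handempty, on(g,e)} = {ontable(d)}
  ∪ pre   = {ontable(d)} ∪ {clear(e), holding(g)}
          = {clear(e), holding(g), ontable(d)}

== RESULT ==
["clear(e)", "holding(g)", "ontable(d)"]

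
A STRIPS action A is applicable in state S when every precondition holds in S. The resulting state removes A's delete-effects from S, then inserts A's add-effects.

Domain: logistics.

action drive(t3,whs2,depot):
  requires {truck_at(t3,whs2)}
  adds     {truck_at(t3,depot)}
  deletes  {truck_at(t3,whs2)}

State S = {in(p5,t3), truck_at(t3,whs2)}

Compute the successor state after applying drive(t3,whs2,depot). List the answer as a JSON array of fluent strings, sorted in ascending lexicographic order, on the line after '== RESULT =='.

Compute (S \ del) ∪ add:
  pre ⊆ S: {truck_at(t3,whs2)} ⊆ S  — applicable
  S \ del = {in(p5,t3)}
  ∪ add   = {in(p5,t3), truck_at(t3,depot)}

== RESULT ==
["in(p5,t3)", "truck_at(t3,depot)"]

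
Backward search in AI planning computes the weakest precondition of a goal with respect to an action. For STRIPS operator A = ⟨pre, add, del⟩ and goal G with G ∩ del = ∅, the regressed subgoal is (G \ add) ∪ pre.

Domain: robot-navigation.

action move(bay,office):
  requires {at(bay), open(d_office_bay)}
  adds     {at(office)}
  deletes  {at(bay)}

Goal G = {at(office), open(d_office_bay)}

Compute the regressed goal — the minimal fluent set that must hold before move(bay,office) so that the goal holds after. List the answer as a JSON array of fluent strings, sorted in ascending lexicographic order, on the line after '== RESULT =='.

Regress:
  G ∩ del = {}  (empty — regression defined)
  G \ add = {at(office), open(d_office_bay)} \ {at(office)} = {open(d_office_bay)}
  ∪ pre   = {open(d_office_bay)} ∪ {at(bay), open(d_office_bay)}
          = {at(bay), open(d_office_bay)}

== RESULT ==
["at(bay)", "open(d_office_bay)"]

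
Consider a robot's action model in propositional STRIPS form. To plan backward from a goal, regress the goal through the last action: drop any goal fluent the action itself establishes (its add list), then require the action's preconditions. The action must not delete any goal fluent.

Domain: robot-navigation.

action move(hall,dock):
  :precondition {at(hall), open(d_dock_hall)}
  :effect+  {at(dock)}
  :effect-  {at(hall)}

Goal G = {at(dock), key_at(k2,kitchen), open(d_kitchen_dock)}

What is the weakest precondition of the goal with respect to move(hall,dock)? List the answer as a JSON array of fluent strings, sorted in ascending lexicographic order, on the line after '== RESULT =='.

Compute (G \ add) ∪ pre:
  G ∩ del = {}  (empty — regression defined)
  G \ add = {at(dock), key_at(k2,kitchen), open(d_kitchen_dock)} \ {at(dock)} = {key_at(k2,kitchen), open(d_kitchen_dock)}
  ∪ pre   = {key_at(k2,kitchen), open(d_kitchen_dock)} ∪ {at(hall), open(d_dock_hall)}
          = {at(hall), key_at(k2,kitchen), open(d_dock_hall), open(d_kitchen_dock)}

== RESULT ==
["at(hall)", "key_at(k2,kitchen)", "open(d_dock_hall)", "open(d_kitchen_dock)"]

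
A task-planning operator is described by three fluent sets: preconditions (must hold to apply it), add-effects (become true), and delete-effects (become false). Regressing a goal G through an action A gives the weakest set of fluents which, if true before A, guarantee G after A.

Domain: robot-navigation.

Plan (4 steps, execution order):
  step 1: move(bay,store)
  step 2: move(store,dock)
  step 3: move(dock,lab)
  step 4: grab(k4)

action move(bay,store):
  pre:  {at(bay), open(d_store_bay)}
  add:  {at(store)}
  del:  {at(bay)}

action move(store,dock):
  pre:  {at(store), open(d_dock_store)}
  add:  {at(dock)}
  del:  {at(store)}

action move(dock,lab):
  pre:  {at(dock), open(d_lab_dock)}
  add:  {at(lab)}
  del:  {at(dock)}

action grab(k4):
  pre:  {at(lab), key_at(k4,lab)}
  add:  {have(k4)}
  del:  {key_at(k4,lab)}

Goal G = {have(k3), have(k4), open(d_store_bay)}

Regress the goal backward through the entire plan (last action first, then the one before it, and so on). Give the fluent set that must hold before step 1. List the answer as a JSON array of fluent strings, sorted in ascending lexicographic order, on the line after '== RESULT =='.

Work backward from the goal:
  through step 4 (grab(k4)): drop {have(k4)}, keep {have(k3), open(d_store_bay)}, require {at(lab), key_at(k4,lab)}
    → {at(lab), have(k3), key_at(k4,lab), open(d_store_bay)}
  through step 3 (move(dock,lab)): drop {at(lab)}, keep {have(k3), key_at(k4,lab), open(d_store_bay)}, require {at(dock), open(d_lab_dock)}
    → {at(dock), have(k3), key_at(k4,lab), open(d_lab_dock), open(d_store_bay)}
  through step 2 (move(store,dock)): drop {at(dock)}, keep {have(k3), key_at(k4,lab), open(d_lab_dock), open(d_store_bay)}, require {at(store), open(d_dock_store)}
    → {at(store), have(k3), key_at(k4,lab), open(d_dock_store), open(d_lab_dock), open(d_store_bay)}
  through step 1 (move(bay,store)): drop {at(store)}, keep {have(k3), key_at(k4,lab), open(d_dock_store), open(d_lab_dock), open(d_store_bay)}, require {at(bay), open(d_store_bay)}
    → {at(bay), have(k3), key_at(k4,lab), open(d_dock_store), open(d_lab_dock), open(d_store_bay)}

== RESULT ==
["at(bay)", "have(k3)", "key_at(k4,lab)", "open(d_dock_store)", "open(d_lab_dock)", "open(d_store_bay)"]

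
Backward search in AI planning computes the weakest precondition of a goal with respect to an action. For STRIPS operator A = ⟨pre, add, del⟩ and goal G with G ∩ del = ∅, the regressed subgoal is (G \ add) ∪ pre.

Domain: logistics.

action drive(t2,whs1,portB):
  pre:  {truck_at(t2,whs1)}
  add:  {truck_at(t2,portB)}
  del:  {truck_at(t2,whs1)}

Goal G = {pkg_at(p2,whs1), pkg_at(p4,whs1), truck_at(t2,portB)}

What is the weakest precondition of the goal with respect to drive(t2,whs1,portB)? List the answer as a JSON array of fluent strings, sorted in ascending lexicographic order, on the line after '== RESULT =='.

Regress:
  G ∩ del = {}  (empty — regression defined)
  G \ add = {pkg_at(p2,whs1), pkg_at(p4,whs1), truck_at(t2,portB)} \ {truck_at(t2,portB)} = {pkg_at(p2,whs1), pkg_at(p4,whs1)}
  ∪ pre   = {pkg_at(p2,whs1), pkg_at(p4,whs1)} ∪ {truck_at(t2,whs1)}
          = {pkg_at(p2,whs1), pkg_at(p4,whs1), truck_at(t2,whs1)}

== RESULT ==
["pkg_at(p2,whs1)", "pkg_at(p4,whs1)", "truck_at(t2,whs1)"]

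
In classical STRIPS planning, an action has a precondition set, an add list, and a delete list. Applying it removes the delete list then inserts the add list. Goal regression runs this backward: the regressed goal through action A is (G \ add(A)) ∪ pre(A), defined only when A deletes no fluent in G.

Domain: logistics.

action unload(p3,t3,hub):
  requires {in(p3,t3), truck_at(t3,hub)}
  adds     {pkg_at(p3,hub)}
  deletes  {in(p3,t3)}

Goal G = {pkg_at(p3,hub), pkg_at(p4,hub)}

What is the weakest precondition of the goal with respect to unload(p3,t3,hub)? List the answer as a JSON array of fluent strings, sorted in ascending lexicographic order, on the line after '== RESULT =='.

Regress:
  G ∩ del = {}  (empty — regression defined)
  G \ add = {pkg_at(p3,hub), pkg_at(p4,hub)} \ {pkg_at(p3,hub)} = {pkg_at(p4,hub)}
  ∪ pre   = {pkg_at(p4,hub)} ∪ {in(p3,t3), truck_at(t3,hub)}
          = {in(p3,t3), pkg_at(p4,hub), truck_at(t3,hub)}

== RESULT ==
["in(p3,t3)", "pkg_at(p4,hub)", "truck_at(t3,hub)"]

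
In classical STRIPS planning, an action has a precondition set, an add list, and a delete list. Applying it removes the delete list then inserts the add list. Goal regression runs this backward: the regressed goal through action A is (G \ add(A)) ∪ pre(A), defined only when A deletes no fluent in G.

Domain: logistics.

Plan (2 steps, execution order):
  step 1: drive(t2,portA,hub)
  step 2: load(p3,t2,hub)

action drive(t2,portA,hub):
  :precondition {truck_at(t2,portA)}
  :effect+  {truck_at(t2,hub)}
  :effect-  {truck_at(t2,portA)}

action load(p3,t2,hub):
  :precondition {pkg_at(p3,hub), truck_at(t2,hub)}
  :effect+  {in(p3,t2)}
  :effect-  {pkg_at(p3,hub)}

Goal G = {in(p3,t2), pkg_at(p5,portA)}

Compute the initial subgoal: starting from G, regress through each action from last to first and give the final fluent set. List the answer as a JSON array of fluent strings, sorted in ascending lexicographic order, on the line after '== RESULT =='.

Regress step by step:
  through step 2 (load(p3,t2,hub)): drop {in(p3,t2)}, keep {pkg_at(p5,portA)}, require {pkg_at(p3,hub), truck_at(t2,hub)}
    → {pkg_at(p3,hub), pkg_at(p5,portA), truck_at(t2,hub)}
  through step 1 (drive(t2,portA,hub)): drop {truck_at(t2,hub)}, keep {pkg_at(p3,hub), pkg_at(p5,portA)}, require {truck_at(t2,portA)}
    → {pkg_at(p3,hub), pkg_at(p5,portA), truck_at(t2,portA)}

== RESULT ==
["pkg_at(p3,hub)", "pkg_at(p5,portA)", "truck_at(t2,portA)"]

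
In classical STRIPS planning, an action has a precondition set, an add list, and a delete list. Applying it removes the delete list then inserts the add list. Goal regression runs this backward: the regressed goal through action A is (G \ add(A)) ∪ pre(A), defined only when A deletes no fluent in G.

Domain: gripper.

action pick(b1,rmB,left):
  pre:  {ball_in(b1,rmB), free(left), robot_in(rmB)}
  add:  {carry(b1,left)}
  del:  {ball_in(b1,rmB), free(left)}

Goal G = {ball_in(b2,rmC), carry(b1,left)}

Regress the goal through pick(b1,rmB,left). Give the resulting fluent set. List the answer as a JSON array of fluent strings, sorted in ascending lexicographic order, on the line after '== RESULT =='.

Regress:
  G ∩ del = {}  (empty — regression defined)
  G \ add = {ball_in(b2,rmC), carry(b1,left)} \ {carry(b1,left)} = {ball_in(b2,rmC)}
  ∪ pre   = {ball_in(b2,rmC)} ∪ {ball_in(b1,rmB), free(left), robot_in(rmB)}
          = {ball_in(b1,rmB), ball_in(b2,rmC), free(left), robot_in(rmB)}

== RESULT ==
["ball_in(b1,rmB)", "ball_in(b2,rmC)", "free(left)", "robot_in(rmB)"]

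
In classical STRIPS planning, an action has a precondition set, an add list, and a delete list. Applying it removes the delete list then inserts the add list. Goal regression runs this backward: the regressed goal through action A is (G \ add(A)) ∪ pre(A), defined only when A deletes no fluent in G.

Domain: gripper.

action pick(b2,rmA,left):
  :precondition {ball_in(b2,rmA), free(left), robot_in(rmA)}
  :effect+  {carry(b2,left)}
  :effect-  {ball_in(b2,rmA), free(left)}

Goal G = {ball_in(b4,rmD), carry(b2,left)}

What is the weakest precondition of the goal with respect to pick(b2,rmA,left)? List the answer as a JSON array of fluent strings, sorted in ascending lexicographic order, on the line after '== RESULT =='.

Regress:
  G ∩ del = {}  (empty — regression defined)
  G \ add = {ball_in(b4,rmD), carry(b2,left)} \ {carry(b2,left)} = {ball_in(b4,rmD)}
  ∪ pre   = {ball_in(b4,rmD)} ∪ {ball_in(b2,rmA), free(left), robot_in(rmA)}
          = {ball_in(b2,rmA), ball_in(b4,rmD), free(left), robot_in(rmA)}

== RESULT ==
["ball_in(b2,rmA)", "ball_in(b4,rmD)", "free(left)", "robot_in(rmA)"]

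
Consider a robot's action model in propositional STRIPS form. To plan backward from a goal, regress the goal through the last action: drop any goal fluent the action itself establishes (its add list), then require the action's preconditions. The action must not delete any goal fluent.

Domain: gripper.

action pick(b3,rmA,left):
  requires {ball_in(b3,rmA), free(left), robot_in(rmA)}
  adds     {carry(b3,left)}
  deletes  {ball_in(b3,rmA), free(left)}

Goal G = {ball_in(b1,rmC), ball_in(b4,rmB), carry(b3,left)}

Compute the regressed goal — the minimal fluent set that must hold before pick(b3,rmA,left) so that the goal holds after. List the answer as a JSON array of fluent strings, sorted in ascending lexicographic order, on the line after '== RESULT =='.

Compute (G \ add) ∪ pre:
  G ∩ del = {}  (empty — regression defined)
  G \ add = {ball_in(b1,rmC), ball_in(b4,rmB), carry(b3,left)} \ {carry(b3,left)} = {ball_in(b1,rmC), ball_in(b4,rmB)}
  ∪ pre   = {ball_in(b1,rmC), ball_in(b4,rmB)} ∪ {ball_in(b3,rmA), free(left), robot_in(rmA)}
          = {ball_in(b1,rmC), ball_in(b3,rmA), ball_in(b4,rmB), free(left), robot_in(rmA)}

== RESULT ==
["ball_in(b1,rmC)", "ball_in(b3,rmA)", "ball_in(b4,rmB)", "free(left)", "robot_in(rmA)"]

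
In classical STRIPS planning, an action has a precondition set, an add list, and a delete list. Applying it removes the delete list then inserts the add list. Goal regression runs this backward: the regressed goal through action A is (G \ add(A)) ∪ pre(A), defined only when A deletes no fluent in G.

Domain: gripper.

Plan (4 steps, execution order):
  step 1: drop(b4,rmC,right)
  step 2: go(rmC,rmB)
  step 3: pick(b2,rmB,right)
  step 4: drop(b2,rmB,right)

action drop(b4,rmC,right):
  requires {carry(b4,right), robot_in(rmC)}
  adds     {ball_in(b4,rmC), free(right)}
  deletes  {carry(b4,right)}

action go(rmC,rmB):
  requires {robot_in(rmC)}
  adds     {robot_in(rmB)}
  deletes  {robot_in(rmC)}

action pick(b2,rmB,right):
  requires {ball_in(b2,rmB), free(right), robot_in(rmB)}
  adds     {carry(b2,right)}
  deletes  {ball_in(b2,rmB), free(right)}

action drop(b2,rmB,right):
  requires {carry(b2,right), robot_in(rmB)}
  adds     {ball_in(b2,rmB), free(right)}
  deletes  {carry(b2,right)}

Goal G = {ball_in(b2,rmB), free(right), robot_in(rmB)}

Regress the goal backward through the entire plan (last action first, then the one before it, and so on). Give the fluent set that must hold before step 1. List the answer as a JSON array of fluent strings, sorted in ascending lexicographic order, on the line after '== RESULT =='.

Regress step by step:
  through step 4 (drop(b2,rmB,right)): drop {ball_in(b2,rmB), free(right)}, keep {robot_in(rmB)}, require {carry(b2,right), robot_in(rmB)}
    → {carry(b2,right), robot_in(rmB)}
  through step 3 (pick(b2,rmB,right)): drop {carry(b2,right)}, keep {robot_in(rmB)}, require {ball_in(b2,rmB), free(right), robot_in(rmB)}
    → {ball_in(b2,rmB), free(right), robot_in(rmB)}
  through step 2 (go(rmC,rmB)): drop {robot_in(rmB)}, keep {ball_in(b2,rmB), free(right)}, require {robot_in(rmC)}
    → {ball_in(b2,rmB), free(right), robot_in(rmC)}
  through step 1 (drop(b4,rmC,right)): drop {free(right)}, keep {ball_in(b2,rmB), robot_in(rmC)}, require {carry(b4,right), robot_in(rmC)}
    → {ball_in(b2,rmB), carry(b4,right), robot_in(rmC)}

== RESULT ==
["ball_in(b2,rmB)", "carry(b4,right)", "robot_in(rmC)"]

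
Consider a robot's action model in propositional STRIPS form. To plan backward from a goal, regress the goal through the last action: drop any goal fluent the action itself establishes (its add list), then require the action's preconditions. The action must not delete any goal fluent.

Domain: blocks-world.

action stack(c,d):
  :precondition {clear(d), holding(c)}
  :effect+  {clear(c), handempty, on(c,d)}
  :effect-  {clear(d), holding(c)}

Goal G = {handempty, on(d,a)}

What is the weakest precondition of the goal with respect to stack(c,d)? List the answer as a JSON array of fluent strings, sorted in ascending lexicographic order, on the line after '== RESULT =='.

Compute (G \ add) ∪ pre:
  G ∩ del = {}  (empty — regression defined)
  G \ add = {handempty, on(d,a)} \ {clear(c), handempty, on(c,d)} = {on(d,a)}
  ∪ pre   = {on(d,a)} ∪ {clear(d), holding(c)}
          = {clear(d), holding(c), on(d,a)}

== RESULT ==
["clear(d)", "holding(c)", "on(d,a)"]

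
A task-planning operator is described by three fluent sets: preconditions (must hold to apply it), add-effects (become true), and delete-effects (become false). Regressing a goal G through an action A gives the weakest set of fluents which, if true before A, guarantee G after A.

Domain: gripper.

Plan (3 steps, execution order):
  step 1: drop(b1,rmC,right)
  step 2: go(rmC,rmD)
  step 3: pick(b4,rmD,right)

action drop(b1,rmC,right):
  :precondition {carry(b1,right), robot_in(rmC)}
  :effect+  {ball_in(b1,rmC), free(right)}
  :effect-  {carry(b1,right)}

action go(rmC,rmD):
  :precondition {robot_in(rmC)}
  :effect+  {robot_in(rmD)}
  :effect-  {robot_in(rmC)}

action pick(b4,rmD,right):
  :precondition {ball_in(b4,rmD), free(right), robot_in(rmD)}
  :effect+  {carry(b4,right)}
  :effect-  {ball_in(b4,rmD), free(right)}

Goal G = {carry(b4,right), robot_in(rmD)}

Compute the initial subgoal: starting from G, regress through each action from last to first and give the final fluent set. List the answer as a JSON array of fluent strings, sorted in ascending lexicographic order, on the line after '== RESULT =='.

Regress step by step:
  through step 3 (pick(b4,rmD,right)): drop {carry(b4,right)}, keep {robot_in(rmD)}, require {ball_in(b4,rmD), free(right), robot_in(rmD)}
    → {ball_in(b4,rmD), free(right), robot_in(rmD)}
  through step 2 (go(rmC,rmD)): drop {robot_in(rmD)}, keep {ball_in(b4,rmD), free(right)}, require {robot_in(rmC)}
    → {ball_in(b4,rmD), free(right), robot_in(rmC)}
  through step 1 (drop(b1,rmC,right)): drop {free(right)}, keep {ball_in(b4,rmD), robot_in(rmC)}, require {carry(b1,right), robot_in(rmC)}
    → {ball_in(b4,rmD), carry(b1,right), robot_in(rmC)}

== RESULT ==
["ball_in(b4,rmD)", "carry(b1,right)", "robot_in(rmC)"]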